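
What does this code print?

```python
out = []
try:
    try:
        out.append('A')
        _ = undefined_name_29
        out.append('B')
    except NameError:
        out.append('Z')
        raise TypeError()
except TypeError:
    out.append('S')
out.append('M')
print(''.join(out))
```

Execution trace: 'A' (try body) → 'Z' (except NameError) → 'S' (outer except TypeError) → 'M' (after the try/except). Output: AZSM

Answer: AZSM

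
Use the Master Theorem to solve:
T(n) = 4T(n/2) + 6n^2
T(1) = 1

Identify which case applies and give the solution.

a=4, b=2, f(n)=6n^2. log_2(4) = 2. Since c=2 = 2, Case 2 applies: T(n) = Θ(n^log_b(a) · log n) = O(n^2 log n).

Answer: O(n^2 log n) - Case 2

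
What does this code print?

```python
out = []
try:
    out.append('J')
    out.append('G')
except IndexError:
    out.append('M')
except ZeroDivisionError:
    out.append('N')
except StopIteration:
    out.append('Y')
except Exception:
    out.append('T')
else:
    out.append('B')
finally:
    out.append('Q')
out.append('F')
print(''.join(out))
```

Execution trace: 'J' (try body) → 'G' (try body, no exception) → 'B' (else) → 'Q' (finally) → 'F' (after the try/except). Output: JGBQF

Answer: JGBQF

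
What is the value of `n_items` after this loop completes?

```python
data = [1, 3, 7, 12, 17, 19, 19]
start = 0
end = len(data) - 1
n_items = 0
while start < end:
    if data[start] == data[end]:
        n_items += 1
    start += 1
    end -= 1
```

Count matching pairs from ends
`n_items` takes the values: 0

Answer: 0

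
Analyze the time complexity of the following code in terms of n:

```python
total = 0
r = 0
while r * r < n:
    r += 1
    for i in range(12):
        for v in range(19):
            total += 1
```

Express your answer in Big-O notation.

Each loop level contributes: √n × 1 × 1. Multiplying the contributions gives O(√n).

Answer: O(√n)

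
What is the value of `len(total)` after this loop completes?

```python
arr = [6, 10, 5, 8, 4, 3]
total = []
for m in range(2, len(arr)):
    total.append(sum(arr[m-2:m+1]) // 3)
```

Number of 3-element averages
`total` takes the values: [] → [7] → [7, 7] → [7, 7, 5] → [7, 7, 5, 5]
So `len(total)` = 4

Answer: 4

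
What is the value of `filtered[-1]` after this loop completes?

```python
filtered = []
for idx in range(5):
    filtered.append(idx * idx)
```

Last element of squares 0 to 4
`filtered` takes the values: [] → [0] → [0, 1] → [0, 1, 4] → [0, 1, 4, 9] → [0, 1, 4, 9, 16]
So `filtered[-1]` = 16

Answer: 16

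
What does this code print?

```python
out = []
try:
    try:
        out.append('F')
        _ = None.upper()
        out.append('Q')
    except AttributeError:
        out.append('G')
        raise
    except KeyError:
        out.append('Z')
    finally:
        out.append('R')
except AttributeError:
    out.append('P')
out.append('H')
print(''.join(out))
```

Execution trace: 'F' (try body) → 'G' (except AttributeError) → 'R' (finally) → 'P' (outer except AttributeError) → 'H' (after the try/except). Output: FGRPH

Answer: FGRPH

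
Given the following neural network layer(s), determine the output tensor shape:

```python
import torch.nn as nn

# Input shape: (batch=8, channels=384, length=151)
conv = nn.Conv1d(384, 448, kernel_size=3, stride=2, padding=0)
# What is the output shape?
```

Input: (8, 384, 151) -> Output: (8, 448, 75)

Answer: (8, 448, 75)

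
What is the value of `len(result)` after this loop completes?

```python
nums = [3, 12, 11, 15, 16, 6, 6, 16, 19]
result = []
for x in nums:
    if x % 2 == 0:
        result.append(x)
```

Count even numbers in [3, 12, 11, 15, 16, 6, 6, 16, 19]
`result` takes the values: [] → [12] → [12, 16] → [12, 16, 6] → [12, 16, 6, 6] → [12, 16, 6, 6, 16]
So `len(result)` = 5

Answer: 5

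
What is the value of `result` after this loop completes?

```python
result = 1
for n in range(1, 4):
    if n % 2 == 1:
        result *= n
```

Product of odd numbers 1 to 3
`result` takes the values: 1 → 3

Answer: 3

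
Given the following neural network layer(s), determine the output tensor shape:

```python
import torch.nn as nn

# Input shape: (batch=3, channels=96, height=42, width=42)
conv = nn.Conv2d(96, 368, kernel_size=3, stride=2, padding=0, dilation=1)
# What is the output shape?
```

Input: (3, 96, 42, 42) -> Output: (3, 368, 20, 20)

Answer: (3, 368, 20, 20)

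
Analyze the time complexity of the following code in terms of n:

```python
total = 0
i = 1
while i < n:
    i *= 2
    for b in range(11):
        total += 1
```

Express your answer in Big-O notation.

Each loop level contributes: log n × 1. Multiplying the contributions gives O(log n).

Answer: O(log n)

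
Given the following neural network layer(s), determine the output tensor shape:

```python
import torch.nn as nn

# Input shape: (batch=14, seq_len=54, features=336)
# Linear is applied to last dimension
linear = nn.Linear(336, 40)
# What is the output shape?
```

Input: (14, 54, 336) -> Output: (14, 54, 40)

Answer: (14, 54, 40)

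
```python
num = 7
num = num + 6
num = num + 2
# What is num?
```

Trace:
`num = 7` → num = 7
`num = num + 6` → num = 13
`num = num + 2` → num = 15
So num = 15

Answer: 15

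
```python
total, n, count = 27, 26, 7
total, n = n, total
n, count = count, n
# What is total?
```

Trace:
`total, n, count = 27, 26, 7` → total = 27; n = 26; count = 7
`total, n = n, total` → total = 26; n = 27
`n, count = count, n` → n = 7; count = 27
So total = 26

Answer: 26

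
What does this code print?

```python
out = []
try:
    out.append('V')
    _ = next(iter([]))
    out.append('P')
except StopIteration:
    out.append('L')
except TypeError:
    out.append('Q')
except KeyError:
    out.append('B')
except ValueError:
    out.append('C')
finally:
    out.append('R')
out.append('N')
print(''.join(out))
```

Execution trace: 'V' (try body) → 'L' (except StopIteration) → 'R' (finally) → 'N' (after the try/except). Output: VLRN

Answer: VLRN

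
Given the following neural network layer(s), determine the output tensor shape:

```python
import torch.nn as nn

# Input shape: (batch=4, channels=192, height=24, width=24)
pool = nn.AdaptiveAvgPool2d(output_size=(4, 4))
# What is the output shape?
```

Input: (4, 192, 24, 24) -> Output: (4, 192, 4, 4)

Answer: (4, 192, 4, 4)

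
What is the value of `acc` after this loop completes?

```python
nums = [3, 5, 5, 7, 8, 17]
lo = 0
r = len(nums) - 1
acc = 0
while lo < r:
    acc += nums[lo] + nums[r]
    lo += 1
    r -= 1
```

Sum of pairs from ends
`acc` takes the values: 0 → 20 → 33 → 45

Answer: 45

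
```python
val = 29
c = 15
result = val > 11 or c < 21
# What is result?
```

Trace:
`val = 29` → val = 29
`c = 15` → c = 15
`result = val > 11 or c < 21` → result = True
So result = True

Answer: True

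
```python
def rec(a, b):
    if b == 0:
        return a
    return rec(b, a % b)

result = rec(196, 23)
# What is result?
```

rec(196, 23) -> rec(23, 12) -> rec(12, 11) -> rec(11, 1) -> rec(1, 0) -> 1

Answer: 1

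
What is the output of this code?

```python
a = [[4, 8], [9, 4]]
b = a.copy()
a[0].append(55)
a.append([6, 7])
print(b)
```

Key concept: shallow copy with nested lists.
Step by step:
`a = [[4, 8], [9, 4]]` → a = [[4, 8], [9, 4]]
`b = a.copy()` → b = [[4, 8], [9, 4]]
`a[0].append(55)` → a = [[4, 8, 55], [9, 4]]; b = [[4, 8, 55], [9, 4]]
`a.append([6, 7])` → a = [[4, 8, 55], [9, 4], [6, 7]]
`print(b)` → prints [[4, 8, 55], [9, 4]]

Answer: [[4, 8, 55], [9, 4]]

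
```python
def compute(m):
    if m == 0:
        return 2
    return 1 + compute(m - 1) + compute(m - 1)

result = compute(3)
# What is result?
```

compute(m) = 1 + 2·compute(m-1), compute(0)=2. Closed form: (2+1)·2^3 - 1 = 23.

Answer: 23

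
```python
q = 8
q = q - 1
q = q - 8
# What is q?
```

Trace:
`q = 8` → q = 8
`q = q - 1` → q = 7
`q = q - 8` → q = -1
So q = -1

Answer: -1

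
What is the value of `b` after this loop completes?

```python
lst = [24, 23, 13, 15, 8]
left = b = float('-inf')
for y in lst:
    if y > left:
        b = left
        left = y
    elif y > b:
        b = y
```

Second largest (with repeats) in [24, 23, 13, 15, 8]
`b` takes the values: -inf → 23

Answer: 23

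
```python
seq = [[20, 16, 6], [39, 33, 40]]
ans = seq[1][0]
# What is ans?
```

Trace:
`seq = [[20, 16, 6], [39, 33, 40]]` → seq = [[20, 16, 6], [39, 33, 40]]
`ans = seq[1][0]` → ans = 39
So ans = 39

Answer: 39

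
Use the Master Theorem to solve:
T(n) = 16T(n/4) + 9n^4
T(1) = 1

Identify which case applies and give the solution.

a=16, b=4, f(n)=9n^4. log_4(16) = 2. Since c=4 > 2 and the regularity condition holds (16(n/4)^4 = (16/4^4)n^4 with 16/4^4 < 1), Case 3 applies: T(n) = Θ(f(n)) = O(n^4).

Answer: O(n^4) - Case 3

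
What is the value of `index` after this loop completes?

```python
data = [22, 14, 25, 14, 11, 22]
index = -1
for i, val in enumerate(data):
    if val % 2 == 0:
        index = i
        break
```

First even number index in [22, 14, 25, 14, 11, 22]
`index` takes the values: -1 → 0

Answer: 0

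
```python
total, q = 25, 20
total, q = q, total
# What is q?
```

Trace:
`total, q = 25, 20` → total = 25; q = 20
`total, q = q, total` → total = 20; q = 25
So q = 25

Answer: 25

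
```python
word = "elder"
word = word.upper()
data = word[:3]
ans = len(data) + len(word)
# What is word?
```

Trace:
`word = "elder"` → word = 'elder'
`word = word.upper()` → word = 'ELDER'
`data = word[:3]` → data = 'ELD'
`ans = len(data) + len(word)` → ans = 8
So word = 'ELDER'

Answer: 'ELDER'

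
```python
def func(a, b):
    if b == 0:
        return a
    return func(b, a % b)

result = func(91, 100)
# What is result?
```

func(91, 100) -> func(100, 91) -> func(91, 9) -> func(9, 1) -> func(1, 0) -> 1

Answer: 1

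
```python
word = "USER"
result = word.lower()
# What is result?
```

Trace:
`word = "USER"` → word = 'USER'
`result = word.lower()` → result = 'user'
So result = 'user'

Answer: 'user'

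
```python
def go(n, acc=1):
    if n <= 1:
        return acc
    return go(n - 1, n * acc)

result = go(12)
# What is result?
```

Accumulator trace (n, acc): (12, 1) -> (11, 12) -> (10, 132) -> (9, 1320) -> (8, 11880) -> (7, 95040) -> (6, 665280) -> (5, 3991680) -> (4, 19958400) -> (3, 79833600) -> (2, 239500800) -> (1, 479001600) -> return 479001600

Answer: 479001600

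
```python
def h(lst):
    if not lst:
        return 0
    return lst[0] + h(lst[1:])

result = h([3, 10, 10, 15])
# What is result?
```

3 + 10 + 10 + 15 + 0 = 38

Answer: 38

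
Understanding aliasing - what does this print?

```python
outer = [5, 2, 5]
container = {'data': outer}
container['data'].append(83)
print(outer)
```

Key concept: dict holds reference to list.
Step by step:
`outer = [5, 2, 5]` → outer = [5, 2, 5]
`container = {'data': outer}` → container = {'data': [5, 2, 5]}
`container['data'].append(83)` → outer = [5, 2, 5, 83]; container = {'data': [5, 2, 5, 83]}
`print(outer)` → prints [5, 2, 5, 83]

Answer: [5, 2, 5, 83]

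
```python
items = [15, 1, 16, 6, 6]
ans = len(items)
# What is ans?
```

Trace:
`items = [15, 1, 16, 6, 6]` → items = [15, 1, 16, 6, 6]
`ans = len(items)` → ans = 5
So ans = 5

Answer: 5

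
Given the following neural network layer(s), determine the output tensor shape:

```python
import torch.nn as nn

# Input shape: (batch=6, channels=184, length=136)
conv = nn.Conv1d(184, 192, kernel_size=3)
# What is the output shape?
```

Input: (6, 184, 136) -> Output: (6, 192, 134)

Answer: (6, 192, 134)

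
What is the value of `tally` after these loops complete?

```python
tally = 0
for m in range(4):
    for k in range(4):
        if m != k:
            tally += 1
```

4² - 4 (exclude diagonal)
`tally` takes the values: 0 → 1 → 2 → 3 → 4 → 5 → 6 → 7 → 8 → 9 → 10 → 11 → 12

Answer: 12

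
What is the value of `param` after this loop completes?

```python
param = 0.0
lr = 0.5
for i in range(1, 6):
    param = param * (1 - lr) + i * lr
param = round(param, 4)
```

Moving average with lr=0.5
`param` takes the values: 0.0 → 0.5 → 1.25 → 2.125 → 3.0625 → 4.03125 → 4.0312

Answer: 4.0312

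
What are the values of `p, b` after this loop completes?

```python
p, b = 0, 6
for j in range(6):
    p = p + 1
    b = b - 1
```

p goes 0→6, b goes 6→0
`p, b` takes the values: (0, 6) → (1, 6) → (1, 5) → (2, 5) → (2, 4) → (3, 4) → (3, 3) → (4, 3) → (4, 2) → (5, 2) → (5, 1) → (6, 1) → (6, 0)

Answer: 6, 0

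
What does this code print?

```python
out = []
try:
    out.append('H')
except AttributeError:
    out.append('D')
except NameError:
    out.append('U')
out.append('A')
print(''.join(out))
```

Execution trace: 'H' (try body, no exception) → 'A' (after the try/except). Output: HA

Answer: HA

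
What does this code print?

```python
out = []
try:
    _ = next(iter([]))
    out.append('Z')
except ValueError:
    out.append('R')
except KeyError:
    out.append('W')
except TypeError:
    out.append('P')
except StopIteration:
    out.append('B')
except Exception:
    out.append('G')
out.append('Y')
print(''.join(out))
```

Execution trace: 'B' (except StopIteration) → 'Y' (after the try/except). Output: BY

Answer: BY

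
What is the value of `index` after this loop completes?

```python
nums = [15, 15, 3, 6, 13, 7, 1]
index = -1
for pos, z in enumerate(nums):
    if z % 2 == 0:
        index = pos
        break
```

First even number index in [15, 15, 3, 6, 13, 7, 1]
`index` takes the values: -1 → 3

Answer: 3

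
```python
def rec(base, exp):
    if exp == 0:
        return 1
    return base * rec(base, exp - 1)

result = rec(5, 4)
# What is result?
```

rec(5, 4) = 5 * 5 * 5 * 5 = 625

Answer: 625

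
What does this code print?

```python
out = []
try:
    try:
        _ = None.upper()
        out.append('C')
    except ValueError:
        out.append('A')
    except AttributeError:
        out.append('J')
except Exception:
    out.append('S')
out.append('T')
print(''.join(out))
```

Execution trace: 'J' (inner except AttributeError) → 'T' (after the try/except). Output: JT

Answer: JT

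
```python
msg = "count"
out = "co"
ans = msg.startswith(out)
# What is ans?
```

Trace:
`msg = "count"` → msg = 'count'
`out = "co"` → out = 'co'
`ans = msg.startswith(out)` → ans = True
So ans = True

Answer: True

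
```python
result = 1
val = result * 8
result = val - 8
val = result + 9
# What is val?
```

Trace:
`result = 1` → result = 1
`val = result * 8` → val = 8
`result = val - 8` → result = 0
`val = result + 9` → val = 9
So val = 9

Answer: 9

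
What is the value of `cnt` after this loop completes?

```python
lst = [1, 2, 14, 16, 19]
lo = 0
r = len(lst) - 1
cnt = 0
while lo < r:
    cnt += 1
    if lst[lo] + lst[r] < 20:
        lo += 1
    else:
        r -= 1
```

Steps to find pair summing to 20
`cnt` takes the values: 0 → 1 → 2 → 3 → 4

Answer: 4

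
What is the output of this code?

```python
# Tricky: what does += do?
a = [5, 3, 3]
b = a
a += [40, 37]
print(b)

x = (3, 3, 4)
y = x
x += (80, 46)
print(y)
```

Key concept: += behavior differs for mutable vs immutable.
Step by step:
`a = [5, 3, 3]` → a = [5, 3, 3]
`b = a` → b = [5, 3, 3] (same object as a)
`a += [40, 37]` → a = [5, 3, 3, 40, 37] (same object as b); b = [5, 3, 3, 40, 37] (same object as a)
`print(b)` → prints [5, 3, 3, 40, 37]
`x = (3, 3, 4)` → x = (3, 3, 4)
`y = x` → y = (3, 3, 4)
`x += (80, 46)` → x = (3, 3, 4, 80, 46)
`print(y)` → prints (3, 3, 4)

Answer:
[5, 3, 3, 40, 37]
(3, 3, 4)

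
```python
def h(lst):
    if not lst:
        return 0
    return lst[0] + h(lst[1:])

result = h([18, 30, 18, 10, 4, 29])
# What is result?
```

18 + 30 + 18 + 10 + 4 + 29 + 0 = 109

Answer: 109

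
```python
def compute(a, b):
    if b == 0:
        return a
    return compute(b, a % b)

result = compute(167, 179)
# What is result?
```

compute(167, 179) -> compute(179, 167) -> compute(167, 12) -> compute(12, 11) -> compute(11, 1) -> compute(1, 0) -> 1

Answer: 1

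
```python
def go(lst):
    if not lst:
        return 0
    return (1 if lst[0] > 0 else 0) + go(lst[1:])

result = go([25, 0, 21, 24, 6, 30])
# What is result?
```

Count of positive elements in [25, 0, 21, 24, 6, 30] = 5

Answer: 5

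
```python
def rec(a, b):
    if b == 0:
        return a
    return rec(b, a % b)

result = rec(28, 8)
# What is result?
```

rec(28, 8) -> rec(8, 4) -> rec(4, 0) -> 4

Answer: 4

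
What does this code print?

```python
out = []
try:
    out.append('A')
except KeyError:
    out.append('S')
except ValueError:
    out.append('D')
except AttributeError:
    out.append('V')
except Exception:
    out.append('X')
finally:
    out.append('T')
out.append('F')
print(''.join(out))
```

Execution trace: 'A' (try body, no exception) → 'T' (finally) → 'F' (after the try/except). Output: ATF

Answer: ATF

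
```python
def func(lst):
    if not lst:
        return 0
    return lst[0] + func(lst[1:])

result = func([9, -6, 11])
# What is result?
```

9 + (-6) + 11 + 0 = 14

Answer: 14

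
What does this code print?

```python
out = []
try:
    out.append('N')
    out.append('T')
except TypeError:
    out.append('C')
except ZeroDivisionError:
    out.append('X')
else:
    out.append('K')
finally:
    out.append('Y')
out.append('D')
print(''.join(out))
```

Execution trace: 'N' (try body) → 'T' (try body, no exception) → 'K' (else) → 'Y' (finally) → 'D' (after the try/except). Output: NTKYD

Answer: NTKYD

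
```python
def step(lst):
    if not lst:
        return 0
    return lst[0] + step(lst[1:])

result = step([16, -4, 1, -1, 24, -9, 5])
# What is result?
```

16 + (-4) + 1 + (-1) + 24 + (-9) + 5 + 0 = 32

Answer: 32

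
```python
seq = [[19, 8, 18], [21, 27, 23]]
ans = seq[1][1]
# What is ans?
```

Trace:
`seq = [[19, 8, 18], [21, 27, 23]]` → seq = [[19, 8, 18], [21, 27, 23]]
`ans = seq[1][1]` → ans = 27
So ans = 27

Answer: 27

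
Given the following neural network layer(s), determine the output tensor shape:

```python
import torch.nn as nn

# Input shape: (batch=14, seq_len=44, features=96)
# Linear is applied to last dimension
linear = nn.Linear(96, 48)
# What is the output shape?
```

Input: (14, 44, 96) -> Output: (14, 44, 48)

Answer: (14, 44, 48)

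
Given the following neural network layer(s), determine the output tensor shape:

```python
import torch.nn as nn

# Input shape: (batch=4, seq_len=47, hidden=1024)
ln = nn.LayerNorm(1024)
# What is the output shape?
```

Input: (4, 47, 1024) -> Output: (4, 47, 1024)

Answer: (4, 47, 1024)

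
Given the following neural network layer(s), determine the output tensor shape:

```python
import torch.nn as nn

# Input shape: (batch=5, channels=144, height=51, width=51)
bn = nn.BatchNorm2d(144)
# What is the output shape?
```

Input: (5, 144, 51, 51) -> Output: (5, 144, 51, 51)

Answer: (5, 144, 51, 51)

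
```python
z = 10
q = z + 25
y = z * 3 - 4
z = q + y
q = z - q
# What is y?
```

Trace:
`z = 10` → z = 10
`q = z + 25` → q = 35
`y = z * 3 - 4` → y = 26
`z = q + y` → z = 61
`q = z - q` → q = 26
So y = 26

Answer: 26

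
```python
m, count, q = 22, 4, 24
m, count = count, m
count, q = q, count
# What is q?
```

Trace:
`m, count, q = 22, 4, 24` → m = 22; count = 4; q = 24
`m, count = count, m` → m = 4; count = 22
`count, q = q, count` → count = 24; q = 22
So q = 22

Answer: 22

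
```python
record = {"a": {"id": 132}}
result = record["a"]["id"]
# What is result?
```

Trace:
`record = {"a": {"id": 132}}` → record = {'a': {'id': 132}}
`result = record["a"]["id"]` → result = 132
So result = 132

Answer: 132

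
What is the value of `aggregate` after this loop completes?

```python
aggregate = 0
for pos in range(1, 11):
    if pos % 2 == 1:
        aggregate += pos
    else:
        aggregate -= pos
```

Add odd, subtract even
`aggregate` takes the values: 0 → 1 → -1 → 2 → -2 → 3 → -3 → 4 → -4 → 5 → -5

Answer: -5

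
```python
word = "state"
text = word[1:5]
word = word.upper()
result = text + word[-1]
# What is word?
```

Trace:
`word = "state"` → word = 'state'
`text = word[1:5]` → text = 'tate'
`word = word.upper()` → word = 'STATE'
`result = text + word[-1]` → result = 'tateE'
So word = 'STATE'

Answer: 'STATE'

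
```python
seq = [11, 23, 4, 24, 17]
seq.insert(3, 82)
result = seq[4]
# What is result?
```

Trace:
`seq = [11, 23, 4, 24, 17]` → seq = [11, 23, 4, 24, 17]
`seq.insert(3, 82)` → seq = [11, 23, 4, 82, 24, 17]
`result = seq[4]` → result = 24
So result = 24

Answer: 24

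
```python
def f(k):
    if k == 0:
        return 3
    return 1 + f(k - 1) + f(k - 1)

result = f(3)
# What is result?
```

f(k) = 1 + 2·f(k-1), f(0)=3. Closed form: (3+1)·2^3 - 1 = 31.

Answer: 31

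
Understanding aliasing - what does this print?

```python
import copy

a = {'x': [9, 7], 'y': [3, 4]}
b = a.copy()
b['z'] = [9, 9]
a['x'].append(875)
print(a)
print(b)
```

Key concept: shallow copy of dict with mutable values.
Step by step:
`a = {'x': [9, 7], 'y': [3, 4]}` → a = {'x': [9, 7], 'y': [3, 4]}
`b = a.copy()` → b = {'x': [9, 7], 'y': [3, 4]}
`b['z'] = [9, 9]` → b = {'x': [9, 7], 'y': [3, 4], 'z': [9, 9]}
`a['x'].append(875)` → a = {'x': [9, 7, 875], 'y': [3, 4]}; b = {'x': [9, 7, 875], 'y': [3, 4], 'z': [9, 9]}
`print(a)` → prints {'x': [9, 7, 875], 'y': [3, 4]}
`print(b)` → prints {'x': [9, 7, 875], 'y': [3, 4], 'z': [9, 9]}

Answer:
{'x': [9, 7, 875], 'y': [3, 4]}
{'x': [9, 7, 875], 'y': [3, 4], 'z': [9, 9]}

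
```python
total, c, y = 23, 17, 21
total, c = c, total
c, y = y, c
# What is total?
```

Trace:
`total, c, y = 23, 17, 21` → total = 23; c = 17; y = 21
`total, c = c, total` → total = 17; c = 23
`c, y = y, c` → c = 21; y = 23
So total = 17

Answer: 17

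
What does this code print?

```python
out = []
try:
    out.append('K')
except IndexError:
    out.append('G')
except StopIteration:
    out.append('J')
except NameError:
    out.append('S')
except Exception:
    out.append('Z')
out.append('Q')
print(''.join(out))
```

Execution trace: 'K' (try body, no exception) → 'Q' (after the try/except). Output: KQ

Answer: KQ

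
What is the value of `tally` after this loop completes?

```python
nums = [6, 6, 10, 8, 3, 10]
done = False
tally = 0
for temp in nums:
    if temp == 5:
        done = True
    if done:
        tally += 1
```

Count elements after first 5 in [6, 6, 10, 8, 3, 10]
`tally` takes the values: 0

Answer: 0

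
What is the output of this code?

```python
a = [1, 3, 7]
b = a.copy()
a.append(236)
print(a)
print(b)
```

Key concept: list.copy() creates independent copy.
Step by step:
`a = [1, 3, 7]` → a = [1, 3, 7]
`b = a.copy()` → b = [1, 3, 7]
`a.append(236)` → a = [1, 3, 7, 236]
`print(a)` → prints [1, 3, 7, 236]
`print(b)` → prints [1, 3, 7]

Answer:
[1, 3, 7, 236]
[1, 3, 7]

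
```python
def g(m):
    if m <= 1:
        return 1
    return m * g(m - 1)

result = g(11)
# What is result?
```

g(11) = 11 * 10 * 9 * 8 * 7 * 6 * 5 * 4 * 3 * 2 * 1 = 39916800

Answer: 39916800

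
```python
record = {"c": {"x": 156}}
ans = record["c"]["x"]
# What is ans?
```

Trace:
`record = {"c": {"x": 156}}` → record = {'c': {'x': 156}}
`ans = record["c"]["x"]` → ans = 156
So ans = 156

Answer: 156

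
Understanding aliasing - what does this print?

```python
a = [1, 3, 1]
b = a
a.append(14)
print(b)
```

Key concept: basic list aliasing.
Step by step:
`a = [1, 3, 1]` → a = [1, 3, 1]
`b = a` → b = [1, 3, 1] (same object as a)
`a.append(14)` → a = [1, 3, 1, 14] (same object as b); b = [1, 3, 1, 14] (same object as a)
`print(b)` → prints [1, 3, 1, 14]

Answer: [1, 3, 1, 14]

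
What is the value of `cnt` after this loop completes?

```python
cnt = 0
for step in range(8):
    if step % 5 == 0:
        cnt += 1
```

Count numbers divisible by 5 in range(8)
`cnt` takes the values: 0 → 1 → 2

Answer: 2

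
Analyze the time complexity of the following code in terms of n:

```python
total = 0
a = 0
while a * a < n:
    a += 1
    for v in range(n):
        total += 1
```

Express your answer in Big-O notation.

Each loop level contributes: √n × n. Multiplying the contributions gives O(n√n).

Answer: O(n√n)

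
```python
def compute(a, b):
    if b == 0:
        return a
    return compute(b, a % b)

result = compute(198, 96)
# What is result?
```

compute(198, 96) -> compute(96, 6) -> compute(6, 0) -> 6

Answer: 6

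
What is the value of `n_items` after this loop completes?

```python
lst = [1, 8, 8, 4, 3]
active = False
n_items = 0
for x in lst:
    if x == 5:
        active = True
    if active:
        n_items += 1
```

Count elements after first 5 in [1, 8, 8, 4, 3]
`n_items` takes the values: 0

Answer: 0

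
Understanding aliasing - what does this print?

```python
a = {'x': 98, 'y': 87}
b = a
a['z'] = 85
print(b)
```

Key concept: dict aliasing.
Step by step:
`a = {'x': 98, 'y': 87}` → a = {'x': 98, 'y': 87}
`b = a` → b = {'x': 98, 'y': 87} (same object as a)
`a['z'] = 85` → a = {'x': 98, 'y': 87, 'z': 85} (same object as b); b = {'x': 98, 'y': 87, 'z': 85} (same object as a)
`print(b)` → prints {'x': 98, 'y': 87, 'z': 85}

Answer: {'x': 98, 'y': 87, 'z': 85}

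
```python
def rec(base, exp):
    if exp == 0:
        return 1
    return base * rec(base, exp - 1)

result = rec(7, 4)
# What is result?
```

rec(7, 4) = 7 * 7 * 7 * 7 = 2401

Answer: 2401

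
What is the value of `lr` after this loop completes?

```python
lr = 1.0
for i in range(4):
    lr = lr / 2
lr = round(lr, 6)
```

Halving LR 4 times: 1 / 2^4
`lr` takes the values: 1.0 → 0.5 → 0.25 → 0.125 → 0.0625

Answer: 0.0625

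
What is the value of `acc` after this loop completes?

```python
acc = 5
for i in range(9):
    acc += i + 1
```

Start at 5, add 1 to 9 = 50
`acc` takes the values: 5 → 6 → 8 → 11 → 15 → 20 → 26 → 33 → 41 → 50

Answer: 50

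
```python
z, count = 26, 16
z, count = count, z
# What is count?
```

Trace:
`z, count = 26, 16` → z = 26; count = 16
`z, count = count, z` → z = 16; count = 26
So count = 26

Answer: 26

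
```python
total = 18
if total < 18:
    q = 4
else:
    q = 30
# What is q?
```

Trace:
`total = 18` → total = 18
`if total < 18: ...` → total < 18 is False, take else branch → q = 30
So q = 30

Answer: 30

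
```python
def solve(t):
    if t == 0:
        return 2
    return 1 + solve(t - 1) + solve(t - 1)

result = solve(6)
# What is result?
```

solve(t) = 1 + 2·solve(t-1), solve(0)=2. Closed form: (2+1)·2^6 - 1 = 191.

Answer: 191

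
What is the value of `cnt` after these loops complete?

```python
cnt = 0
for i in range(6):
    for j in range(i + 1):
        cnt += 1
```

Triangle: 1 + 2 + ... + 6
`cnt` takes the values: 0 → 1 → 2 → 3 → 4 → 5 → 6 → 7 → 8 → 9 → 10 → 11 → 12 → 13 → 14 → 15 → 16 → 17 → 18 → 19 → 20 → 21

Answer: 21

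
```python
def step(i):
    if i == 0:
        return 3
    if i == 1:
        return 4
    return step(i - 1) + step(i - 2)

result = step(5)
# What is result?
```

Build up from base cases: step(0)=3, step(1)=4, step(2)=7, step(3)=11, step(4)=18, step(5)=29

Answer: 29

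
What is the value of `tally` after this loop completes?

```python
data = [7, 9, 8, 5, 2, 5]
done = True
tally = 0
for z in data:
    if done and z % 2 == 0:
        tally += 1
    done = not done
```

Count even values at even positions
`tally` takes the values: 0 → 1 → 2

Answer: 2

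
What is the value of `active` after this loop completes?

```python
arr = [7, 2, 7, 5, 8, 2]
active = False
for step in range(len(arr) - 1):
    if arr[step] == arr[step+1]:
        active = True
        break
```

Check consecutive duplicates in [7, 2, 7, 5, 8, 2]
`active` takes the values: False

Answer: False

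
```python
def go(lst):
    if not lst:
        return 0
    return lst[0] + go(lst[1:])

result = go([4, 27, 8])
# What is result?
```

4 + 27 + 8 + 0 = 39

Answer: 39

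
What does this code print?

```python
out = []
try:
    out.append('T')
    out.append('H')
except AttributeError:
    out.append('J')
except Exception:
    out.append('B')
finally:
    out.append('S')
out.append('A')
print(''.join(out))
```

Execution trace: 'T' (try body) → 'H' (try body, no exception) → 'S' (finally) → 'A' (after the try/except). Output: THSA

Answer: THSA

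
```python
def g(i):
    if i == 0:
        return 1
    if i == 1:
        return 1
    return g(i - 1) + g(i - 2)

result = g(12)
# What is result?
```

Build up from base cases: g(0)=1, g(1)=1, g(2)=2, g(3)=3, g(4)=5, g(5)=8, g(6)=13, ..., g(12)=233

Answer: 233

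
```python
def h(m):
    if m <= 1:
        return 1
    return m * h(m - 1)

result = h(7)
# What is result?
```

h(7) = 7 * 6 * 5 * 4 * 3 * 2 * 1 = 5040

Answer: 5040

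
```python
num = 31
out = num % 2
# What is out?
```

Trace:
`num = 31` → num = 31
`out = num % 2` → out = 1
So out = 1

Answer: 1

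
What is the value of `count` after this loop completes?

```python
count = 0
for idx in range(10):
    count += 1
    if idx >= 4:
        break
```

Loop breaks when idx reaches 4, count is 5
`count` takes the values: 0 → 1 → 2 → 3 → 4 → 5

Answer: 5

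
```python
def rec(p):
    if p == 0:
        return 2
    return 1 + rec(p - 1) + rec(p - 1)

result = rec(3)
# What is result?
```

rec(p) = 1 + 2·rec(p-1), rec(0)=2. Closed form: (2+1)·2^3 - 1 = 23.

Answer: 23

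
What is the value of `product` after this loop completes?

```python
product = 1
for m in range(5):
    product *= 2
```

2^5 = 32
`product` takes the values: 1 → 2 → 4 → 8 → 16 → 32

Answer: 32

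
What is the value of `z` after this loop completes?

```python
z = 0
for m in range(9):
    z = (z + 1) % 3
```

Increment mod 3, 9 times = 0
`z` takes the values: 0 → 1 → 2 → 0 → 1 → 2 → 0 → 1 → 2 → 0

Answer: 0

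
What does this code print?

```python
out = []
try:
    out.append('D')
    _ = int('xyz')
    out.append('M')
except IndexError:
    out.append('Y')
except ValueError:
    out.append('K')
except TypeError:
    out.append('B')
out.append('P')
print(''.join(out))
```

Execution trace: 'D' (try body) → 'K' (except ValueError) → 'P' (after the try/except). Output: DKP

Answer: DKP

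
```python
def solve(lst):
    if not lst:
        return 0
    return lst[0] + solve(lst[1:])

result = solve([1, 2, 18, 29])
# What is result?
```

1 + 2 + 18 + 29 + 0 = 50

Answer: 50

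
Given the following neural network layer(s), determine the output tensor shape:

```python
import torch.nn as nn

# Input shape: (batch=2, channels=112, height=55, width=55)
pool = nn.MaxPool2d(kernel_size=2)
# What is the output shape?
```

Input: (2, 112, 55, 55) -> Output: (2, 112, 27, 27)

Answer: (2, 112, 27, 27)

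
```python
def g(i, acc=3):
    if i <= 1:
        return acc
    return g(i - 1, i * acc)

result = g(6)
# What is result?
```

Accumulator trace (n, acc): (6, 3) -> (5, 18) -> (4, 90) -> (3, 360) -> (2, 1080) -> (1, 2160) -> return 2160

Answer: 2160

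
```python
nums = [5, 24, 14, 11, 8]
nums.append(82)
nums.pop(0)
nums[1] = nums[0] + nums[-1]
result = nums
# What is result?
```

Trace:
`nums = [5, 24, 14, 11, 8]` → nums = [5, 24, 14, 11, 8]
`nums.append(82)` → nums = [5, 24, 14, 11, 8, 82]
`nums.pop(0)` → nums = [24, 14, 11, 8, 82]
`nums[1] = nums[0] + nums[-1]` → nums = [24, 106, 11, 8, 82]
`result = nums` → result = [24, 106, 11, 8, 82]
So result = [24, 106, 11, 8, 82]

Answer: [24, 106, 11, 8, 82]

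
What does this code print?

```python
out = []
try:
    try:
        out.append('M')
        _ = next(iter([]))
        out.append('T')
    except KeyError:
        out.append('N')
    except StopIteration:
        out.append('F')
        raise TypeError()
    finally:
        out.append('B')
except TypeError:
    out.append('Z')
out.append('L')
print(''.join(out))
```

Execution trace: 'M' (inner try body) → 'F' (inner except StopIteration) → 'B' (inner finally) → 'Z' (outer except TypeError) → 'L' (after the try/except). Output: MFBZL

Answer: MFBZL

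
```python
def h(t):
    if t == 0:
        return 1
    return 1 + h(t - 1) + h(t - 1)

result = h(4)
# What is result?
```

h(t) = 1 + 2·h(t-1), h(0)=1. Closed form: (1+1)·2^4 - 1 = 31.

Answer: 31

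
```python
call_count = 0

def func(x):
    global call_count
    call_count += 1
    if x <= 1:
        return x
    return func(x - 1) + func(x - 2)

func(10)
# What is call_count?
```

Calls(x) = 1 + Calls(x-1) + Calls(x-2); Calls(0)=Calls(1)=1. For x=10 this gives 177.

Answer: 177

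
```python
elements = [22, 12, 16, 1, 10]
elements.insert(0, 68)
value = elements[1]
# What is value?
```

Trace:
`elements = [22, 12, 16, 1, 10]` → elements = [22, 12, 16, 1, 10]
`elements.insert(0, 68)` → elements = [68, 22, 12, 16, 1, 10]
`value = elements[1]` → value = 22
So value = 22

Answer: 22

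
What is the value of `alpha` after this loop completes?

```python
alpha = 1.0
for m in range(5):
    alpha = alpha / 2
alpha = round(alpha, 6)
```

Halving LR 5 times: 1 / 2^5
`alpha` takes the values: 1.0 → 0.5 → 0.25 → 0.125 → 0.0625 → 0.03125

Answer: 0.03125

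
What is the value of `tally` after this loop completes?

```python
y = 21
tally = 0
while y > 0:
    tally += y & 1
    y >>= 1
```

Count set bits in 21 (binary: 0b10101)
`tally` takes the values: 0 → 1 → 2 → 3

Answer: 3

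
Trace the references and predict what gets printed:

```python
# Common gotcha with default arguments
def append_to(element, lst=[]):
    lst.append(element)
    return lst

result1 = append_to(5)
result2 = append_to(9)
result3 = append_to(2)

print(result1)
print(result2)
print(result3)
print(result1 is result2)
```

Key concept: mutable default argument gotcha.
Step by step:
`result1 = append_to(5)` → result1 = [5]
`result2 = append_to(9)` → result1 = [5, 9] (same object as result2); result2 = [5, 9] (same object as result1)
`result3 = append_to(2)` → result1 = [5, 9, 2] (same object as result2, result3); result2 = [5, 9, 2] (same object as result1, result3); result3 = [5, 9, 2] (same object as result1, result2)
`print(result1)` → prints [5, 9, 2]
`print(result2)` → prints [5, 9, 2]
`print(result3)` → prints [5, 9, 2]
`print(result1 is result2)` → prints True

Answer:
[5, 9, 2]
[5, 9, 2]
[5, 9, 2]
True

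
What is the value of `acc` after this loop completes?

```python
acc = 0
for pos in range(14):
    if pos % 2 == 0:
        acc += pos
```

Sum of even numbers 0 to 13
`acc` takes the values: 0 → 2 → 6 → 12 → 20 → 30 → 42

Answer: 42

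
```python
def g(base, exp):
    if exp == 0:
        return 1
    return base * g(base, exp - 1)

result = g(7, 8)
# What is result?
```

g(7, 8) = 7 * 7 * 7 * 7 * 7 * 7 * 7 * 7 = 5764801

Answer: 5764801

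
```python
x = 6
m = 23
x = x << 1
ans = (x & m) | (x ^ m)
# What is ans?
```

Trace:
`x = 6` → x = 6
`m = 23` → m = 23
`x = x << 1` → x = 12
`ans = (x & m) | (x ^ m)` → ans = 31
So ans = 31

Answer: 31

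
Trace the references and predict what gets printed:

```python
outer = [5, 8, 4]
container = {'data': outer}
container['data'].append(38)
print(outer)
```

Key concept: dict holds reference to list.
Step by step:
`outer = [5, 8, 4]` → outer = [5, 8, 4]
`container = {'data': outer}` → container = {'data': [5, 8, 4]}
`container['data'].append(38)` → outer = [5, 8, 4, 38]; container = {'data': [5, 8, 4, 38]}
`print(outer)` → prints [5, 8, 4, 38]

Answer: [5, 8, 4, 38]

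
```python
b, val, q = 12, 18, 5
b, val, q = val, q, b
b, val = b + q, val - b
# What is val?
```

Trace:
`b, val, q = 12, 18, 5` → b = 12; val = 18; q = 5
`b, val, q = val, q, b` → b = 18; val = 5; q = 12
`b, val = b + q, val - b` → b = 30; val = -13
So val = -13

Answer: -13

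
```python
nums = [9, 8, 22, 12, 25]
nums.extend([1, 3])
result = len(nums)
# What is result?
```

Trace:
`nums = [9, 8, 22, 12, 25]` → nums = [9, 8, 22, 12, 25]
`nums.extend([1, 3])` → nums = [9, 8, 22, 12, 25, 1, 3]
`result = len(nums)` → result = 7
So result = 7

Answer: 7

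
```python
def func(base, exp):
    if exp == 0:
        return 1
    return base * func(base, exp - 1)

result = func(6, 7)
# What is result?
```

func(6, 7) = 6 * 6 * 6 * 6 * 6 * 6 * 6 = 279936

Answer: 279936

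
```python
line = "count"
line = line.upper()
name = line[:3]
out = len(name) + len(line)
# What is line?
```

Trace:
`line = "count"` → line = 'count'
`line = line.upper()` → line = 'COUNT'
`name = line[:3]` → name = 'COU'
`out = len(name) + len(line)` → out = 8
So line = 'COUNT'

Answer: 'COUNT'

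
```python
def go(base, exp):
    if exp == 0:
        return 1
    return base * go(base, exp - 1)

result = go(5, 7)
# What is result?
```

go(5, 7) = 5 * 5 * 5 * 5 * 5 * 5 * 5 = 78125

Answer: 78125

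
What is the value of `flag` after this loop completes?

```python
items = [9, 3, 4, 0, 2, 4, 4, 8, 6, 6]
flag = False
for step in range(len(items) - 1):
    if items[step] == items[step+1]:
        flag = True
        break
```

Check consecutive duplicates in [9, 3, 4, 0, 2, 4, 4, 8, 6, 6]
`flag` takes the values: False → True

Answer: True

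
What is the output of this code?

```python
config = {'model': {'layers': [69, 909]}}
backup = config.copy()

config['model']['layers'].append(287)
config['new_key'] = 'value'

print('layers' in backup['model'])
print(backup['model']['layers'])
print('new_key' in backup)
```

Key concept: shallow copy gotcha with nested dict.
Step by step:
`config = {'model': {'layers': [69, 909]}}` → config = {'model': {'layers': [69, 909]}}
`backup = config.copy()` → backup = {'model': {'layers': [69, 909]}}
`config['model']['layers'].append(287)` → config = {'model': {'layers': [69, 909, 287]}}; backup = {'model': {'layers': [69, 909, 287]}}
`config['new_key'] = 'value'` → config = {'model': {'layers': [69, 909, 287]}, 'new_key': 'value'}
`print('layers' in backup['model'])` → prints True
`print(backup['model']['layers'])` → prints [69, 909, 287]
`print('new_key' in backup)` → prints False

Answer:
True
[69, 909, 287]
False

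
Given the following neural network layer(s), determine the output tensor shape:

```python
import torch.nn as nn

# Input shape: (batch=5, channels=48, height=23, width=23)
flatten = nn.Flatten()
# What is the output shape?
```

Input: (5, 48, 23, 23) -> Output: (5, 25392)

Answer: (5, 25392)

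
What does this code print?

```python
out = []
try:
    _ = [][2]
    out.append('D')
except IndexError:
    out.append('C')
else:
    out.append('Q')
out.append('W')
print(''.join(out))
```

Execution trace: 'C' (except IndexError) → 'W' (after the try/except). Output: CW

Answer: CW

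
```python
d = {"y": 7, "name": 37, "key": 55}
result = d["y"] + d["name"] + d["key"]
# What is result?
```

Trace:
`d = {"y": 7, "name": 37, "key": 55}` → d = {'y': 7, 'name': 37, 'key': 55}
`result = d["y"] + d["name"] + d["key"]` → result = 99
So result = 99

Answer: 99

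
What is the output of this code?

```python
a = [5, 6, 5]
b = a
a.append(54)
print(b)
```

Key concept: basic list aliasing.
Step by step:
`a = [5, 6, 5]` → a = [5, 6, 5]
`b = a` → b = [5, 6, 5] (same object as a)
`a.append(54)` → a = [5, 6, 5, 54] (same object as b); b = [5, 6, 5, 54] (same object as a)
`print(b)` → prints [5, 6, 5, 54]

Answer: [5, 6, 5, 54]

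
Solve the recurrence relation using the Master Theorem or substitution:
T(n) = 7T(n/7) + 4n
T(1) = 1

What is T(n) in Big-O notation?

By Master Theorem: a=7, b=7, f(n)=4n. Since log_7(7) = 1 and f(n) = Θ(n^1), Case 2 applies. T(n) = O(n log n).

Answer: O(n log n)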